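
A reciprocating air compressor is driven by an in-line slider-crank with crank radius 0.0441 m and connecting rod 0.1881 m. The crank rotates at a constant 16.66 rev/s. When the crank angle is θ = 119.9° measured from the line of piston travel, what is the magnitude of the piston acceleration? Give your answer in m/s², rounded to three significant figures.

ω = 2π·16.7 = 104.7 rad/s
x(θ) = r cosθ + √(L² − r² sin²θ); with ω constant, a = ω²·d²x/dθ².
d²x/dθ² = −r cosθ − r²(cos2θ)/√u − r⁴ sin²2θ/(4u^{3/2}),  u = L² − r² sin²θ = 0.0339201 m².
Substituting r = 0.0441 m, L = 0.1881 m, θ = 119.9°: d²x/dθ² = +0.027182 m.
a = ω²·d²x/dθ² = (104.7)²·(+0.027182) = +297.85 m/s²;  |a| = 297.85 m/s².

298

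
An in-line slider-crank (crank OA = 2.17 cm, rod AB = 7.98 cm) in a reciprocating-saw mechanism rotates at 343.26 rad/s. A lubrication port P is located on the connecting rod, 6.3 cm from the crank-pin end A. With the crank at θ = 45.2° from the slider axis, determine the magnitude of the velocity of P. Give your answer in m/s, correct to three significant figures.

ω = 343.3 rad/s.  Crank-pin speed |V_A| = rω = 7.4487 m/s, perpendicular to OA.
Rod angle: sinφ = −(r/L) sinθ ⇒ φ = -11.125°; ω_rod = −rω cosθ/√(L²−r²sin²θ) = -67.032 rad/s.
V_P = V_A + ω_rod × AP, with AP = 0.063 m along the rod.
Components: V_Px = −rω sinθ − a·ω_rod·sinφ = -6.1003 m/s;  V_Py = rω cosθ + a·ω_rod·cosφ = +1.105 m/s.
|V_P| = √(V_Px² + V_Py²) = 6.1995 m/s.

6.20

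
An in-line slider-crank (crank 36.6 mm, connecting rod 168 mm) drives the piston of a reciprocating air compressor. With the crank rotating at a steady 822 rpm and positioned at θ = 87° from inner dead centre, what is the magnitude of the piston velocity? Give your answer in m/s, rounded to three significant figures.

3.18

ω = 2π·822/60 = 86.08 rad/s
For an in-line slider-crank, x = r cosθ + √(L² − r² sin²θ), so v = −rω sinθ·[1 + r cosθ/√(L² − r² sin²θ)].
With r = 0.0366 m, L = 0.168 m, θ = 87°: √(L² − r² sin²θ) = 0.16398 m.
v = −0.0366·86.08·0.99863·[1 + 0.0366·0.05234/0.16398] = -3.1829 m/s.
|v| = 3.1829 m/s.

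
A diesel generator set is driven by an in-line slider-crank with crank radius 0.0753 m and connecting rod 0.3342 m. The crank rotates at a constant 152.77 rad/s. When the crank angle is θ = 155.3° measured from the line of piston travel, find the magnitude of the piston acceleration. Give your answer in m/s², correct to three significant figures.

1330

ω = 152.8 rad/s
x(θ) = r cosθ + √(L² − r² sin²θ); with ω constant, a = ω²·d²x/dθ².
d²x/dθ² = −r cosθ − r²(cos2θ)/√u − r⁴ sin²2θ/(4u^{3/2}),  u = L² − r² sin²θ = 0.1107 m².
Substituting r = 0.0753 m, L = 0.3342 m, θ = 155.3°: d²x/dθ² = +0.057194 m.
a = ω²·d²x/dθ² = (152.8)²·(+0.057194) = +1334.8 m/s²;  |a| = 1334.8 m/s².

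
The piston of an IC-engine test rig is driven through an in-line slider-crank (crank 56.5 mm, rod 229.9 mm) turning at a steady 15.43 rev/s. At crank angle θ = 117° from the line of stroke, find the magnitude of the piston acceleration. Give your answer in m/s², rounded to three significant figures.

318

ω = 2π·15.4 = 96.95 rad/s
x(θ) = r cosθ + √(L² − r² sin²θ); with ω constant, a = ω²·d²x/dθ².
d²x/dθ² = −r cosθ − r²(cos2θ)/√u − r⁴ sin²2θ/(4u^{3/2}),  u = L² − r² sin²θ = 0.0503197 m².
Substituting r = 0.0565 m, L = 0.2299 m, θ = 117°: d²x/dθ² = +0.033867 m.
a = ω²·d²x/dθ² = (96.95)²·(+0.033867) = +318.33 m/s²;  |a| = 318.33 m/s².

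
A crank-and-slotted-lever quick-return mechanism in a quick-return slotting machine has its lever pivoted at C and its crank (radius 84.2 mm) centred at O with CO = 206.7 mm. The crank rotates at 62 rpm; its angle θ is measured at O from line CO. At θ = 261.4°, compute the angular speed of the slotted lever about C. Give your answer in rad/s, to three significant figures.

0.653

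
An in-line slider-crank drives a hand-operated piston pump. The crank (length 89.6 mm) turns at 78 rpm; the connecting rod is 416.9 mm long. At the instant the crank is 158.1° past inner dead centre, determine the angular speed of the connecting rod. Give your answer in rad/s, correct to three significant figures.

ω = 8.168 rad/s (converted from 78 rpm).
The rod makes angle φ with the slider axis where L sinφ = r sinθ; differentiating, L cosφ·φ̇ = r ω cosθ.
L cosφ = √(L² − r² sin²θ) = 0.41556 m.
|ω_rod| = r ω |cosθ| / √(L² − r² sin²θ) = 0.0896·8.168·0.92784/0.41556 = 1.6341 rad/s.

1.63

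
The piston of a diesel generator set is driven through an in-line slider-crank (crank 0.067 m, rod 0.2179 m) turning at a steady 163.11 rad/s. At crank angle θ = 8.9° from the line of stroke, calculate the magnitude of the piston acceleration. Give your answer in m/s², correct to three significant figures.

ω = 163.1 rad/s
x(θ) = r cosθ + √(L² − r² sin²θ); with ω constant, a = ω²·d²x/dθ².
d²x/dθ² = −r cosθ − r²(cos2θ)/√u − r⁴ sin²2θ/(4u^{3/2}),  u = L² − r² sin²θ = 0.047373 m².
Substituting r = 0.067 m, L = 0.2179 m, θ = 8.9°: d²x/dθ² = -0.085876 m.
a = ω²·d²x/dθ² = (163.1)²·(-0.085876) = -2284.7 m/s²;  |a| = 2284.7 m/s².

2280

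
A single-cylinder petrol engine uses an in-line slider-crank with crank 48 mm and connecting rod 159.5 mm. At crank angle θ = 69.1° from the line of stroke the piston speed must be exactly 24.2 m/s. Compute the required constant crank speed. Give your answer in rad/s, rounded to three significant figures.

485

For an in-line slider-crank, |v_piston| = rω|sinθ|·[1 + r cosθ/√(L² − r² sin²θ)].
With r = 0.048 m, L = 0.1595 m, θ = 69.1°: the bracketed kinematic factor |dx/dθ| = 0.049858 m.
ω = v/|dx/dθ| = 24.2/0.049858 = 485.38 rad/s.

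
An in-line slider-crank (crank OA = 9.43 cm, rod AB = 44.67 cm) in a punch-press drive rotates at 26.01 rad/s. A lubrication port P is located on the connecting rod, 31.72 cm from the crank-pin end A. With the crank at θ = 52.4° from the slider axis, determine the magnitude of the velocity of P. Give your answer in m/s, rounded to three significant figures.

ω = 26.01 rad/s.  Crank-pin speed |V_A| = rω = 2.4527 m/s, perpendicular to OA.
Rod angle: sinφ = −(r/L) sinθ ⇒ φ = -9.628°; ω_rod = −rω cosθ/√(L²−r²sin²θ) = -3.3981 rad/s.
V_P = V_A + ω_rod × AP, with AP = 0.3172 m along the rod.
Components: V_Px = −rω sinθ − a·ω_rod·sinφ = -2.1236 m/s;  V_Py = rω cosθ + a·ω_rod·cosφ = +0.43385 m/s.
|V_P| = √(V_Px² + V_Py²) = 2.1674 m/s.

2.17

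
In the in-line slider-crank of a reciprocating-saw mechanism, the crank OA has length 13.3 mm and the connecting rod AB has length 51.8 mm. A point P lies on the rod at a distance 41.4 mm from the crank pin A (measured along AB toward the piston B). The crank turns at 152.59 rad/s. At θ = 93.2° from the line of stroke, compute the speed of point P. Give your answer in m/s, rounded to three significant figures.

ω = 152.6 rad/s.  Crank-pin speed |V_A| = rω = 2.0294 m/s, perpendicular to OA.
Rod angle: sinφ = −(r/L) sinθ ⇒ φ = -14.854°; ω_rod = −rω cosθ/√(L²−r²sin²θ) = +2.2626 rad/s.
V_P = V_A + ω_rod × AP, with AP = 0.0414 m along the rod.
Components: V_Px = −rω sinθ − a·ω_rod·sinφ = -2.0023 m/s;  V_Py = rω cosθ + a·ω_rod·cosφ = -0.022745 m/s.
|V_P| = √(V_Px² + V_Py²) = 2.0024 m/s.

2.00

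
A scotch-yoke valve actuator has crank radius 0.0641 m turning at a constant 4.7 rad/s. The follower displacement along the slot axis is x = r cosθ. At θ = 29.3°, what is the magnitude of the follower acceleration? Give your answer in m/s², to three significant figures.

1.23

ω = 4.7 rad/s
x = r cosθ ⇒ ẍ = −rω² cosθ (ω constant).
|a| = rω²|cosθ| = 0.0641·(4.7)²·|cos 29.3°| = 1.2348 m/s².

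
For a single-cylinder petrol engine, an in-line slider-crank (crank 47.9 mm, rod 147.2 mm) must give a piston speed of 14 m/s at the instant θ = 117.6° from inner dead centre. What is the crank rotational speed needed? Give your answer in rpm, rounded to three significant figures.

For an in-line slider-crank, |v_piston| = rω|sinθ|·[1 + r cosθ/√(L² − r² sin²θ)].
With r = 0.0479 m, L = 0.1472 m, θ = 117.6°: the bracketed kinematic factor |dx/dθ| = 0.035766 m.
ω = v/|dx/dθ| = 14/0.035766 = 391.44 rad/s.
N = 60ω/(2π) = 3738 rpm.

3740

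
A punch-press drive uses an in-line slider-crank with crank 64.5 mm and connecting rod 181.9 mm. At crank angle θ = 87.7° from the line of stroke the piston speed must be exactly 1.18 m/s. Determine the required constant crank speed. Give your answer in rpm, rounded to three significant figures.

172

For an in-line slider-crank, |v_piston| = rω|sinθ|·[1 + r cosθ/√(L² − r² sin²θ)].
With r = 0.0645 m, L = 0.1819 m, θ = 87.7°: the bracketed kinematic factor |dx/dθ| = 0.065429 m.
ω = v/|dx/dθ| = 1.18/0.065429 = 18.035 rad/s.
N = 60ω/(2π) = 172.22 rpm.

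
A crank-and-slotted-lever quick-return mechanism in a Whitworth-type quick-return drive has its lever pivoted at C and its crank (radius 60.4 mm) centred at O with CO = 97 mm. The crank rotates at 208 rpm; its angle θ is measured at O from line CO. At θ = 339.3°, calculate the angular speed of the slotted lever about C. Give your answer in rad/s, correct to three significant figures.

8.28

ω = 21.78 rad/s (from 208 rpm).
Crank pin A relative to C: A = (d + r cosθ, r sinθ); lever angle φ = atan2(r sinθ, d + r cosθ).
Differentiating tanφ: φ̇ = rω(d cosθ + r)/(d² + r² + 2dr cosθ).
d² + r² + 2dr cosθ = |CA|² = 0.0240183 m²;  d cosθ + r = +0.15114 m.
|ω_lever| = |0.0604·21.78·+0.15114| / 0.0240183 = 8.2787 rad/s.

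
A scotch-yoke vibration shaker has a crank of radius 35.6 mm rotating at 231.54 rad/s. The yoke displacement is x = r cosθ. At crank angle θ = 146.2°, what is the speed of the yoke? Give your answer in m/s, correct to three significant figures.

ω = 231.5 rad/s
x = r cosθ ⇒ ẋ = −rω sinθ.
|v| = rω|sinθ| = 0.0356·231.5·|sin 146.2°| = 4.5854 m/s.

4.59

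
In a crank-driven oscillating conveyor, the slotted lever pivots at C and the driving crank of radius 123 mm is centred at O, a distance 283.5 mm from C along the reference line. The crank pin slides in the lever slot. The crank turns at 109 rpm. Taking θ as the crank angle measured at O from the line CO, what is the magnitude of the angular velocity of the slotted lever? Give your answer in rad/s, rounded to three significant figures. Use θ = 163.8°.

7.34

ω = 11.41 rad/s (from 109 rpm).
Crank pin A relative to C: A = (d + r cosθ, r sinθ); lever angle φ = atan2(r sinθ, d + r cosθ).
Differentiating tanφ: φ̇ = rω(d cosθ + r)/(d² + r² + 2dr cosθ).
d² + r² + 2dr cosθ = |CA|² = 0.0285294 m²;  d cosθ + r = -0.14924 m.
|ω_lever| = |0.123·11.41·-0.14924| / 0.0285294 = 7.3445 rad/s.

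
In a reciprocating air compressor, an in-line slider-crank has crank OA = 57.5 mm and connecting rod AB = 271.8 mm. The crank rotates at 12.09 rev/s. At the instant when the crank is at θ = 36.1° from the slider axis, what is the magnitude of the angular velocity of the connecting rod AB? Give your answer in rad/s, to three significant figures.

ω = 75.96 rad/s (converted from 12.09 rev/s).
The rod makes angle φ with the slider axis where L sinφ = r sinθ; differentiating, L cosφ·φ̇ = r ω cosθ.
L cosφ = √(L² − r² sin²θ) = 0.26968 m.
|ω_rod| = r ω |cosθ| / √(L² − r² sin²θ) = 0.0575·75.96·0.80799/0.26968 = 13.087 rad/s.

13.1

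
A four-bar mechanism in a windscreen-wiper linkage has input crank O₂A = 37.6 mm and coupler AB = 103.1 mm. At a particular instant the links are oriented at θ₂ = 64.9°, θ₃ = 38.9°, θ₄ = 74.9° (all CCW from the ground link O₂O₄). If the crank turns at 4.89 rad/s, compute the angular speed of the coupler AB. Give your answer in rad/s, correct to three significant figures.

0.527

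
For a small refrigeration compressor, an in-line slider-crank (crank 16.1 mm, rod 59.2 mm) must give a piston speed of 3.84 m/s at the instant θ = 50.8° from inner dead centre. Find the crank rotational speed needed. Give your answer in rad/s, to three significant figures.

262

For an in-line slider-crank, |v_piston| = rω|sinθ|·[1 + r cosθ/√(L² − r² sin²θ)].
With r = 0.0161 m, L = 0.0592 m, θ = 50.8°: the bracketed kinematic factor |dx/dθ| = 0.01467 m.
ω = v/|dx/dθ| = 3.84/0.01467 = 261.75 rad/s.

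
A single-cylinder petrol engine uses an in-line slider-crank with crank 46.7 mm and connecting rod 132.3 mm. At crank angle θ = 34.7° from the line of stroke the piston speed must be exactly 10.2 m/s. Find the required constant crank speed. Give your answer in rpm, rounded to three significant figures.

2830

For an in-line slider-crank, |v_piston| = rω|sinθ|·[1 + r cosθ/√(L² − r² sin²θ)].
With r = 0.0467 m, L = 0.1323 m, θ = 34.7°: the bracketed kinematic factor |dx/dθ| = 0.034461 m.
ω = v/|dx/dθ| = 10.2/0.034461 = 295.98 rad/s.
N = 60ω/(2π) = 2826.4 rpm.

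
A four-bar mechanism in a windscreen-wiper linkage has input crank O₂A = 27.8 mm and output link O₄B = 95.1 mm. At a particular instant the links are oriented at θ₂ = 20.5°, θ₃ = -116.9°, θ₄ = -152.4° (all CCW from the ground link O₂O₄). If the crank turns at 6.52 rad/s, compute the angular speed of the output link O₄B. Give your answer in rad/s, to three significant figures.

2.22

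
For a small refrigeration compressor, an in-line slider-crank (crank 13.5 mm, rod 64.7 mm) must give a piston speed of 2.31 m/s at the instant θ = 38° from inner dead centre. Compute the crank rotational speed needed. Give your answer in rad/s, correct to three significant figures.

For an in-line slider-crank, |v_piston| = rω|sinθ|·[1 + r cosθ/√(L² − r² sin²θ)].
With r = 0.0135 m, L = 0.0647 m, θ = 38°: the bracketed kinematic factor |dx/dθ| = 0.0096894 m.
ω = v/|dx/dθ| = 2.31/0.0096894 = 238.4 rad/s.

238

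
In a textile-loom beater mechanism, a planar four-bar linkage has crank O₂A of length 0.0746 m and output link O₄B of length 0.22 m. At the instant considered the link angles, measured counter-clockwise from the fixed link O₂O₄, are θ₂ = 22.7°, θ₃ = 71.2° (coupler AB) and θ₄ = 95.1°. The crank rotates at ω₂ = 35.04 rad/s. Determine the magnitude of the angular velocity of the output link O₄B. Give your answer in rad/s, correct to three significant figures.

22.0

ω₂ = 35.04 rad/s
Differentiating the loop-closure r₂e^{iθ₂}+r₃e^{iθ₃}=r₁+r₄e^{iθ₄} gives r₂ω₂e^{iθ₂}+r₃ω₃e^{iθ₃}=r₄ω₄e^{iθ₄}.
Eliminating the other unknown: ω₄ = r₂ω₂ sin(θ₂−θ₃) / [r₄ sin(θ₄−θ₃)].
Numerator sine = -0.74896; denominator sine = +0.40514.
Result = 0.0746·35.04·(-0.74896) / (0.22·(+0.40514)) = -21.965 rad/s; magnitude 21.965 rad/s.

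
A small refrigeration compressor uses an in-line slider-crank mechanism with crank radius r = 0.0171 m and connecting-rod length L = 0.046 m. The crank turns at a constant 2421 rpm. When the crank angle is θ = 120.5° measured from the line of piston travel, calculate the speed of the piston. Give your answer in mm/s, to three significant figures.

ω = 2π·2421/60 = 253.5 rad/s
For an in-line slider-crank, x = r cosθ + √(L² − r² sin²θ), so v = −rω sinθ·[1 + r cosθ/√(L² − r² sin²θ)].
With r = 0.0171 m, L = 0.046 m, θ = 120.5°: √(L² − r² sin²θ) = 0.043577 m.
v = −0.0171·253.5·0.86163·[1 + 0.0171·-0.50754/0.043577] = -2.9915 m/s.
|v| = 2.9915 m/s = 2991.5 mm/s.

2990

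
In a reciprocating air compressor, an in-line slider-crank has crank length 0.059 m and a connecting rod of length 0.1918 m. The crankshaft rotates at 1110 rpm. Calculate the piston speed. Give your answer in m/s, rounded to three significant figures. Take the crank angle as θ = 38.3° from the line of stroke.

ω = 2π·1110/60 = 116.2 rad/s
For an in-line slider-crank, x = r cosθ + √(L² − r² sin²θ), so v = −rω sinθ·[1 + r cosθ/√(L² − r² sin²θ)].
With r = 0.059 m, L = 0.1918 m, θ = 38.3°: √(L² − r² sin²θ) = 0.18828 m.
v = −0.059·116.2·0.61978·[1 + 0.059·0.78478/0.18828] = -5.2958 m/s.
|v| = 5.2958 m/s.

5.30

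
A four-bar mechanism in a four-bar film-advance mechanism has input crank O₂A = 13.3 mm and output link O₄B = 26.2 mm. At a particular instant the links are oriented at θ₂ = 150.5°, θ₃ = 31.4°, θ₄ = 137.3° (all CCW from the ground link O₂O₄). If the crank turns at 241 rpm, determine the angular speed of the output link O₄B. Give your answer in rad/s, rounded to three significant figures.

11.6

ω₂ = 25.24 rad/s (from 241 rpm).
Differentiating the loop-closure r₂e^{iθ₂}+r₃e^{iθ₃}=r₁+r₄e^{iθ₄} gives r₂ω₂e^{iθ₂}+r₃ω₃e^{iθ₃}=r₄ω₄e^{iθ₄}.
Eliminating the other unknown: ω₄ = r₂ω₂ sin(θ₂−θ₃) / [r₄ sin(θ₄−θ₃)].
Numerator sine = +0.87377; denominator sine = +0.96174.
Result = 0.0133·25.24·(+0.87377) / (0.0262·(+0.96174)) = +11.64 rad/s; magnitude 11.64 rad/s.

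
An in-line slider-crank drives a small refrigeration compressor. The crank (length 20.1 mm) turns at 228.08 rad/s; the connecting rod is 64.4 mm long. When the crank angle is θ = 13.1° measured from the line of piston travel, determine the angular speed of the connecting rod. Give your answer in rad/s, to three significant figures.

ω = 228.1 rad/s
The rod makes angle φ with the slider axis where L sinφ = r sinθ; differentiating, L cosφ·φ̇ = r ω cosθ.
L cosφ = √(L² − r² sin²θ) = 0.064239 m.
|ω_rod| = r ω |cosθ| / √(L² − r² sin²θ) = 0.0201·228.1·0.97398/0.064239 = 69.508 rad/s.

69.5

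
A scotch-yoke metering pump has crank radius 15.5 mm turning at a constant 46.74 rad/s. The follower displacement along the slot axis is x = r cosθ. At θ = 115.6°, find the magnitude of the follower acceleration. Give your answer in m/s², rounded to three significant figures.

14.6

ω = 46.74 rad/s
x = r cosθ ⇒ ẍ = −rω² cosθ (ω constant).
|a| = rω²|cosθ| = 0.0155·(46.74)²·|cos 115.6°| = 14.631 m/s².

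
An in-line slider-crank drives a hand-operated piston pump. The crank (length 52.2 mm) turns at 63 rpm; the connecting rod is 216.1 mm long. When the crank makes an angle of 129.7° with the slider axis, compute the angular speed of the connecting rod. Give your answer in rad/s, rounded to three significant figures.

ω = 6.597 rad/s (converted from 63 rpm).
The rod makes angle φ with the slider axis where L sinφ = r sinθ; differentiating, L cosφ·φ̇ = r ω cosθ.
L cosφ = √(L² − r² sin²θ) = 0.21234 m.
|ω_rod| = r ω |cosθ| / √(L² − r² sin²θ) = 0.0522·6.597·0.63877/0.21234 = 1.036 rad/s.

1.04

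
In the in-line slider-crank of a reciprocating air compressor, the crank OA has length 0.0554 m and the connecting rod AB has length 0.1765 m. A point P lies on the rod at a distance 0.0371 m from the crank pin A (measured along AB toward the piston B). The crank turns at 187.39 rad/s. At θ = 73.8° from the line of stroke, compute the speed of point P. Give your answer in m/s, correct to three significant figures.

ω = 187.4 rad/s.  Crank-pin speed |V_A| = rω = 10.381 m/s, perpendicular to OA.
Rod angle: sinφ = −(r/L) sinθ ⇒ φ = -17.543°; ω_rod = −rω cosθ/√(L²−r²sin²θ) = -17.21 rad/s.
V_P = V_A + ω_rod × AP, with AP = 0.0371 m along the rod.
Components: V_Px = −rω sinθ − a·ω_rod·sinφ = -10.162 m/s;  V_Py = rω cosθ + a·ω_rod·cosφ = +2.2875 m/s.
|V_P| = √(V_Px² + V_Py²) = 10.416 m/s.

10.4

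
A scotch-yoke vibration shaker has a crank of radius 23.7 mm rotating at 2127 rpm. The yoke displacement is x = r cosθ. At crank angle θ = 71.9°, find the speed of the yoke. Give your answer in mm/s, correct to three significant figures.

5020

ω = 222.7 rad/s (from 2127 rpm).
x = r cosθ ⇒ ẋ = −rω sinθ.
|v| = rω|sinθ| = 0.0237·222.7·|sin 71.9°| = 5.0177 m/s = 5017.7 mm/s.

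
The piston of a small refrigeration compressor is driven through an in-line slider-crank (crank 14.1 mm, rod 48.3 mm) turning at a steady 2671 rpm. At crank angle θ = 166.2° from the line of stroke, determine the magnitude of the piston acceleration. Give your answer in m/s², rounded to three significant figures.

ω = 2π·2671/60 = 279.7 rad/s
x(θ) = r cosθ + √(L² − r² sin²θ); with ω constant, a = ω²·d²x/dθ².
d²x/dθ² = −r cosθ − r²(cos2θ)/√u − r⁴ sin²2θ/(4u^{3/2}),  u = L² − r² sin²θ = 0.00232158 m².
Substituting r = 0.0141 m, L = 0.0483 m, θ = 166.2°: d²x/dθ² = +0.010017 m.
a = ω²·d²x/dθ² = (279.7)²·(+0.010017) = +783.72 m/s²;  |a| = 783.72 m/s².

784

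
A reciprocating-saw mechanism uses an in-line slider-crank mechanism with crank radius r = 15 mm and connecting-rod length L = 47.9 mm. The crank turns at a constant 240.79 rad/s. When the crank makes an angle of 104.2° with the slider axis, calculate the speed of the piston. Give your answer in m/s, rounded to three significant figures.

3.22

ω = 240.8 rad/s
For an in-line slider-crank, x = r cosθ + √(L² − r² sin²θ), so v = −rω sinθ·[1 + r cosθ/√(L² − r² sin²θ)].
With r = 0.015 m, L = 0.0479 m, θ = 104.2°: √(L² − r² sin²θ) = 0.045639 m.
v = −0.015·240.8·0.96945·[1 + 0.015·-0.24531/0.045639] = -3.2192 m/s.
|v| = 3.2192 m/s.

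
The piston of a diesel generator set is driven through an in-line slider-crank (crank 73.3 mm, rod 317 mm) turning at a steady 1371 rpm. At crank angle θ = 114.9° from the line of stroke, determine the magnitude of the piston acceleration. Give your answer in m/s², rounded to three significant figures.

864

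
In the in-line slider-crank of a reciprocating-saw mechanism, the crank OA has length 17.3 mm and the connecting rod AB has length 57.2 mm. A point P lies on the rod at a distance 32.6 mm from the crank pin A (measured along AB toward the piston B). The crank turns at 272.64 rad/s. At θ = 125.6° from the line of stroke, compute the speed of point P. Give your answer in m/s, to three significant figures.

ω = 272.6 rad/s.  Crank-pin speed |V_A| = rω = 4.7167 m/s, perpendicular to OA.
Rod angle: sinφ = −(r/L) sinθ ⇒ φ = -14.236°; ω_rod = −rω cosθ/√(L²−r²sin²θ) = +49.522 rad/s.
V_P = V_A + ω_rod × AP, with AP = 0.0326 m along the rod.
Components: V_Px = −rω sinθ − a·ω_rod·sinφ = -3.4381 m/s;  V_Py = rω cosθ + a·ω_rod·cosφ = -1.1808 m/s.
|V_P| = √(V_Px² + V_Py²) = 3.6352 m/s.

3.64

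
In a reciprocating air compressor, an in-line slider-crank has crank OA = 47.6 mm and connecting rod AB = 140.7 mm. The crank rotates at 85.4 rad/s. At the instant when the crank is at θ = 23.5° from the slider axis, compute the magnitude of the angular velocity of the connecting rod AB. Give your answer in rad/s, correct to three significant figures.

26.7

ω = 85.4 rad/s
The rod makes angle φ with the slider axis where L sinφ = r sinθ; differentiating, L cosφ·φ̇ = r ω cosθ.
L cosφ = √(L² − r² sin²θ) = 0.13941 m.
|ω_rod| = r ω |cosθ| / √(L² − r² sin²θ) = 0.0476·85.4·0.91706/0.13941 = 26.74 rad/s.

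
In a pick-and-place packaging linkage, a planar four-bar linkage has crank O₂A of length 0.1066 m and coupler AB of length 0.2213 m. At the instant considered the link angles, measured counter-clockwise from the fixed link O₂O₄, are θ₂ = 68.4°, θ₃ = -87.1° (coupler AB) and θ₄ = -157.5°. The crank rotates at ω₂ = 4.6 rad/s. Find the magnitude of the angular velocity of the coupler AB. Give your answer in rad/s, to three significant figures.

1.69

ω₂ = 4.6 rad/s
Differentiating the loop-closure r₂e^{iθ₂}+r₃e^{iθ₃}=r₁+r₄e^{iθ₄} gives r₂ω₂e^{iθ₂}+r₃ω₃e^{iθ₃}=r₄ω₄e^{iθ₄}.
Eliminating the other unknown: ω₃ = r₂ω₂ sin(θ₄−θ₂) / [r₃ sin(θ₃−θ₄)].
Numerator sine = +0.71813; denominator sine = +0.94206.
Result = 0.1066·4.6·(+0.71813) / (0.2213·(+0.94206)) = +1.6891 rad/s; magnitude 1.6891 rad/s.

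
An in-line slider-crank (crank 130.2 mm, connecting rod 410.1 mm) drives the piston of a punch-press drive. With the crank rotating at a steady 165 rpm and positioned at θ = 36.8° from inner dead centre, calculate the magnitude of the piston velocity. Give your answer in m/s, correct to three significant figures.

ω = 2π·165/60 = 17.28 rad/s
For an in-line slider-crank, x = r cosθ + √(L² − r² sin²θ), so v = −rω sinθ·[1 + r cosθ/√(L² − r² sin²θ)].
With r = 0.1302 m, L = 0.4101 m, θ = 36.8°: √(L² − r² sin²θ) = 0.40262 m.
v = −0.1302·17.28·0.59902·[1 + 0.1302·0.80073/0.40262] = -1.6966 m/s.
|v| = 1.6966 m/s.

1.70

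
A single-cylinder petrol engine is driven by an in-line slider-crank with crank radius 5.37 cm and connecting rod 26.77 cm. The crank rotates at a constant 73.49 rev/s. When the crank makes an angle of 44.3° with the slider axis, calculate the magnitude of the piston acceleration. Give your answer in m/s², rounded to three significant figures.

8270

ω = 2π·73.5 = 461.8 rad/s
x(θ) = r cosθ + √(L² − r² sin²θ); with ω constant, a = ω²·d²x/dθ².
d²x/dθ² = −r cosθ − r²(cos2θ)/√u − r⁴ sin²2θ/(4u^{3/2}),  u = L² − r² sin²θ = 0.0702567 m².
Substituting r = 0.0537 m, L = 0.2677 m, θ = 44.3°: d²x/dθ² = -0.03881 m.
a = ω²·d²x/dθ² = (461.8)²·(-0.03881) = -8274.9 m/s²;  |a| = 8274.9 m/s².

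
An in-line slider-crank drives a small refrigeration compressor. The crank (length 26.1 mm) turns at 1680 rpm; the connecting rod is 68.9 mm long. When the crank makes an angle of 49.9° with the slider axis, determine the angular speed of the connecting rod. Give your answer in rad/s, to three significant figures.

ω = 175.9 rad/s (converted from 1680 rpm).
The rod makes angle φ with the slider axis where L sinφ = r sinθ; differentiating, L cosφ·φ̇ = r ω cosθ.
L cosφ = √(L² − r² sin²θ) = 0.065944 m.
|ω_rod| = r ω |cosθ| / √(L² − r² sin²θ) = 0.0261·175.9·0.64412/0.065944 = 44.851 rad/s.

44.9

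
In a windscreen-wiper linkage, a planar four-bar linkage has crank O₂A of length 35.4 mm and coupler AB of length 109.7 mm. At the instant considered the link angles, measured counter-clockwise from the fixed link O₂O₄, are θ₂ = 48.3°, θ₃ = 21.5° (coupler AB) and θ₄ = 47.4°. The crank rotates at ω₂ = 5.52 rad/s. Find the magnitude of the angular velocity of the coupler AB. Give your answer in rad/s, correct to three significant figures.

ω₂ = 5.52 rad/s
Differentiating the loop-closure r₂e^{iθ₂}+r₃e^{iθ₃}=r₁+r₄e^{iθ₄} gives r₂ω₂e^{iθ₂}+r₃ω₃e^{iθ₃}=r₄ω₄e^{iθ₄}.
Eliminating the other unknown: ω₃ = r₂ω₂ sin(θ₄−θ₂) / [r₃ sin(θ₃−θ₄)].
Numerator sine = -0.01571; denominator sine = -0.43680.
Result = 0.0354·5.52·(-0.01571) / (0.1097·(-0.43680)) = +0.064055 rad/s; magnitude 0.064055 rad/s.

0.0641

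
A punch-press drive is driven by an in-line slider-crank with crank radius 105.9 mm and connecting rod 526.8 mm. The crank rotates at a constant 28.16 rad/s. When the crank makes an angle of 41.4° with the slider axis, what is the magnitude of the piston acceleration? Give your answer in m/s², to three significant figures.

65.3

ω = 28.16 rad/s
x(θ) = r cosθ + √(L² − r² sin²θ); with ω constant, a = ω²·d²x/dθ².
d²x/dθ² = −r cosθ − r²(cos2θ)/√u − r⁴ sin²2θ/(4u^{3/2}),  u = L² − r² sin²θ = 0.272614 m².
Substituting r = 0.1059 m, L = 0.5268 m, θ = 41.4°: d²x/dθ² = -0.082346 m.
a = ω²·d²x/dθ² = (28.16)²·(-0.082346) = -65.299 m/s²;  |a| = 65.299 m/s².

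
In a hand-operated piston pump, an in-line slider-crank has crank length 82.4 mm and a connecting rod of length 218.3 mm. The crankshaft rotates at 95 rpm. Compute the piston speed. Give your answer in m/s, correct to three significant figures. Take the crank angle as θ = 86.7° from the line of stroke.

0.838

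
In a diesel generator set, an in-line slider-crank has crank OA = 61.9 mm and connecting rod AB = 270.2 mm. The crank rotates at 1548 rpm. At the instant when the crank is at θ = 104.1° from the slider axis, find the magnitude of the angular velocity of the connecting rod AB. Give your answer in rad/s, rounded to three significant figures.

9.28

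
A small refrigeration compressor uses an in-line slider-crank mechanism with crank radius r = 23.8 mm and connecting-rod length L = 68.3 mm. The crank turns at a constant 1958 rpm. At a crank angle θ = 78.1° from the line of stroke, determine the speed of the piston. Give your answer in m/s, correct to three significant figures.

5.14

ω = 2π·1958/60 = 205 rad/s
For an in-line slider-crank, x = r cosθ + √(L² − r² sin²θ), so v = −rω sinθ·[1 + r cosθ/√(L² − r² sin²θ)].
With r = 0.0238 m, L = 0.0683 m, θ = 78.1°: √(L² − r² sin²θ) = 0.064207 m.
v = −0.0238·205·0.97851·[1 + 0.0238·0.20620/0.064207] = -5.1401 m/s.
|v| = 5.1401 m/s.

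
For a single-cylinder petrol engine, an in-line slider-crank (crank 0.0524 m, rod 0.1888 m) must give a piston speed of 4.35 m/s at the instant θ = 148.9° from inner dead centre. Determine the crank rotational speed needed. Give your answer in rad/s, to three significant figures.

212

For an in-line slider-crank, |v_piston| = rω|sinθ|·[1 + r cosθ/√(L² − r² sin²θ)].
With r = 0.0524 m, L = 0.1888 m, θ = 148.9°: the bracketed kinematic factor |dx/dθ| = 0.020567 m.
ω = v/|dx/dθ| = 4.35/0.020567 = 211.51 rad/s.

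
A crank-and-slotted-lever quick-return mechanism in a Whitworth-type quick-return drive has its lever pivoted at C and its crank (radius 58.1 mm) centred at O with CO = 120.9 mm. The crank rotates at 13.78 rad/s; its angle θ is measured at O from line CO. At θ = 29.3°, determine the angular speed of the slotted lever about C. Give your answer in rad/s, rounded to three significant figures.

ω = 13.78 rad/s
Crank pin A relative to C: A = (d + r cosθ, r sinθ); lever angle φ = atan2(r sinθ, d + r cosθ).
Differentiating tanφ: φ̇ = rω(d cosθ + r)/(d² + r² + 2dr cosθ).
d² + r² + 2dr cosθ = |CA|² = 0.0302438 m²;  d cosθ + r = +0.16353 m.
|ω_lever| = |0.0581·13.78·+0.16353| / 0.0302438 = 4.3291 rad/s.

4.33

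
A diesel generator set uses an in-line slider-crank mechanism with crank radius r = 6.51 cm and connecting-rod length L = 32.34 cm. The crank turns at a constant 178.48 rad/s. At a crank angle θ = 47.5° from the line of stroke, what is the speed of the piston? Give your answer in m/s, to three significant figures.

9.74

ω = 178.5 rad/s
For an in-line slider-crank, x = r cosθ + √(L² − r² sin²θ), so v = −rω sinθ·[1 + r cosθ/√(L² − r² sin²θ)].
With r = 0.0651 m, L = 0.3234 m, θ = 47.5°: √(L² − r² sin²θ) = 0.31982 m.
v = −0.0651·178.5·0.73728·[1 + 0.0651·0.67559/0.31982] = -9.7445 m/s.
|v| = 9.7445 m/s.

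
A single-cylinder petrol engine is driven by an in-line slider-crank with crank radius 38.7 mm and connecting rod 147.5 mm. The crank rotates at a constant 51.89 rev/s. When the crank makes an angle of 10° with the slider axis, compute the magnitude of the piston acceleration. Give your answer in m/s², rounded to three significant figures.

ω = 2π·51.9 = 326 rad/s
x(θ) = r cosθ + √(L² − r² sin²θ); with ω constant, a = ω²·d²x/dθ².
d²x/dθ² = −r cosθ − r²(cos2θ)/√u − r⁴ sin²2θ/(4u^{3/2}),  u = L² − r² sin²θ = 0.0217111 m².
Substituting r = 0.0387 m, L = 0.1475 m, θ = 10°: d²x/dθ² = -0.047684 m.
a = ω²·d²x/dθ² = (326)²·(-0.047684) = -5068.7 m/s²;  |a| = 5068.7 m/s².

5070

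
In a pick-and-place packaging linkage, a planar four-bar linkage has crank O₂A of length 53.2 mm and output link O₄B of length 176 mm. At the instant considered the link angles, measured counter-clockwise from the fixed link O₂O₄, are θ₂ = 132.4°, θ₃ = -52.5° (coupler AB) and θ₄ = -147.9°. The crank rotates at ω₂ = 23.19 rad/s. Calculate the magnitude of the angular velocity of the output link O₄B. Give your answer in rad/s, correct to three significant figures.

0.601

ω₂ = 23.19 rad/s
Differentiating the loop-closure r₂e^{iθ₂}+r₃e^{iθ₃}=r₁+r₄e^{iθ₄} gives r₂ω₂e^{iθ₂}+r₃ω₃e^{iθ₃}=r₄ω₄e^{iθ₄}.
Eliminating the other unknown: ω₄ = r₂ω₂ sin(θ₂−θ₃) / [r₄ sin(θ₄−θ₃)].
Numerator sine = -0.08542; denominator sine = -0.99556.
Result = 0.0532·23.19·(-0.08542) / (0.176·(-0.99556)) = +0.60142 rad/s; magnitude 0.60142 rad/s.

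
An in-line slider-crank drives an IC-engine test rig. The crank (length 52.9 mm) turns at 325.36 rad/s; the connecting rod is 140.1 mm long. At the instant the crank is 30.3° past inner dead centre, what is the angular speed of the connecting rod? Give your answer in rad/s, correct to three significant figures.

108

ω = 325.4 rad/s
The rod makes angle φ with the slider axis where L sinφ = r sinθ; differentiating, L cosφ·φ̇ = r ω cosθ.
L cosφ = √(L² − r² sin²θ) = 0.13753 m.
|ω_rod| = r ω |cosθ| / √(L² − r² sin²θ) = 0.0529·325.4·0.86340/0.13753 = 108.05 rad/s.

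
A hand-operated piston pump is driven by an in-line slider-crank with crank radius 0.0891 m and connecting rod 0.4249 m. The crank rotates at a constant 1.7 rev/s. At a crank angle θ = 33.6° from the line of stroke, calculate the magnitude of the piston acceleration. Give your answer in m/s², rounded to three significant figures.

9.32

ω = 2π·1.7 = 10.68 rad/s
x(θ) = r cosθ + √(L² − r² sin²θ); with ω constant, a = ω²·d²x/dθ².
d²x/dθ² = −r cosθ − r²(cos2θ)/√u − r⁴ sin²2θ/(4u^{3/2}),  u = L² − r² sin²θ = 0.178109 m².
Substituting r = 0.0891 m, L = 0.4249 m, θ = 33.6°: d²x/dθ² = -0.081681 m.
a = ω²·d²x/dθ² = (10.68)²·(-0.081681) = -9.3192 m/s²;  |a| = 9.3192 m/s².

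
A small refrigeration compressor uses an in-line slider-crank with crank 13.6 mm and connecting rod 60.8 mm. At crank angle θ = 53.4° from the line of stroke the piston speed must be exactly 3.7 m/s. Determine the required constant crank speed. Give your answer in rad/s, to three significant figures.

298

For an in-line slider-crank, |v_piston| = rω|sinθ|·[1 + r cosθ/√(L² − r² sin²θ)].
With r = 0.0136 m, L = 0.0608 m, θ = 53.4°: the bracketed kinematic factor |dx/dθ| = 0.012399 m.
ω = v/|dx/dθ| = 3.7/0.012399 = 298.42 rad/s.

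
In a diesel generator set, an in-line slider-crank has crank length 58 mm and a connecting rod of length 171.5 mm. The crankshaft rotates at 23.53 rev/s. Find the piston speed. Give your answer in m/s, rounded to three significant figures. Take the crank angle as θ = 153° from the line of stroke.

2.71

ω = 2π·23.5 = 147.8 rad/s
For an in-line slider-crank, x = r cosθ + √(L² − r² sin²θ), so v = −rω sinθ·[1 + r cosθ/√(L² − r² sin²θ)].
With r = 0.058 m, L = 0.1715 m, θ = 153°: √(L² − r² sin²θ) = 0.16947 m.
v = −0.058·147.8·0.45399·[1 + 0.058·-0.89101/0.16947] = -2.7058 m/s.
|v| = 2.7058 m/s.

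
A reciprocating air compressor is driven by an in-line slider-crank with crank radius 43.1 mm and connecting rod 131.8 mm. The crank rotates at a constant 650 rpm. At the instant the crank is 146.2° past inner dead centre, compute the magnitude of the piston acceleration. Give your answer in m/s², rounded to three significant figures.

139

ω = 2π·650/60 = 68.07 rad/s
x(θ) = r cosθ + √(L² − r² sin²θ); with ω constant, a = ω²·d²x/dθ².
d²x/dθ² = −r cosθ − r²(cos2θ)/√u − r⁴ sin²2θ/(4u^{3/2}),  u = L² − r² sin²θ = 0.0167964 m².
Substituting r = 0.0431 m, L = 0.1318 m, θ = 146.2°: d²x/dθ² = +0.030015 m.
a = ω²·d²x/dθ² = (68.07)²·(+0.030015) = +139.06 m/s²;  |a| = 139.06 m/s².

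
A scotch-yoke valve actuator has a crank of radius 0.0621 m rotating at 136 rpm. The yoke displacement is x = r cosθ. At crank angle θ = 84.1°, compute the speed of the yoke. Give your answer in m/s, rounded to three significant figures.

0.880

ω = 14.24 rad/s (from 136 rpm).
x = r cosθ ⇒ ẋ = −rω sinθ.
|v| = rω|sinθ| = 0.0621·14.24·|sin 84.1°| = 0.87974 m/s.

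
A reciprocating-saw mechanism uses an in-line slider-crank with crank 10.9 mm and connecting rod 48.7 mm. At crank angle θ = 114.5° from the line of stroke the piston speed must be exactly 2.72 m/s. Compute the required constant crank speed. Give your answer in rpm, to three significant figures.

2890

For an in-line slider-crank, |v_piston| = rω|sinθ|·[1 + r cosθ/√(L² − r² sin²θ)].
With r = 0.0109 m, L = 0.0487 m, θ = 114.5°: the bracketed kinematic factor |dx/dθ| = 0.0089783 m.
ω = v/|dx/dθ| = 2.72/0.0089783 = 302.95 rad/s.
N = 60ω/(2π) = 2893 rpm.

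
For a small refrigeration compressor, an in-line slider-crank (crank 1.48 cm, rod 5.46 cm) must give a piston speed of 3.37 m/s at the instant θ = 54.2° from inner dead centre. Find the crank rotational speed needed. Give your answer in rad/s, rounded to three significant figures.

241

For an in-line slider-crank, |v_piston| = rω|sinθ|·[1 + r cosθ/√(L² − r² sin²θ)].
With r = 0.0148 m, L = 0.0546 m, θ = 54.2°: the bracketed kinematic factor |dx/dθ| = 0.013955 m.
ω = v/|dx/dθ| = 3.37/0.013955 = 241.49 rad/s.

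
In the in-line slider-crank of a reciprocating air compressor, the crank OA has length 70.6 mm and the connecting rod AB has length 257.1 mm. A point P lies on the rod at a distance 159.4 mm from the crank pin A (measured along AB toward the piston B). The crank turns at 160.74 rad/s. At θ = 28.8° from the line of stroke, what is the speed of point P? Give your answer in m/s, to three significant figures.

7.34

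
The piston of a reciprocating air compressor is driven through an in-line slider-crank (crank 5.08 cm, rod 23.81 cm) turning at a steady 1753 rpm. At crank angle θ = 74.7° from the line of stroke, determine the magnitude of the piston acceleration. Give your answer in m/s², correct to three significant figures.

ω = 2π·1753/60 = 183.6 rad/s
x(θ) = r cosθ + √(L² − r² sin²θ); with ω constant, a = ω²·d²x/dθ².
d²x/dθ² = −r cosθ − r²(cos2θ)/√u − r⁴ sin²2θ/(4u^{3/2}),  u = L² − r² sin²θ = 0.0542907 m².
Substituting r = 0.0508 m, L = 0.2381 m, θ = 74.7°: d²x/dθ² = -0.0039057 m.
a = ω²·d²x/dθ² = (183.6)²·(-0.0039057) = -131.62 m/s²;  |a| = 131.62 m/s².

132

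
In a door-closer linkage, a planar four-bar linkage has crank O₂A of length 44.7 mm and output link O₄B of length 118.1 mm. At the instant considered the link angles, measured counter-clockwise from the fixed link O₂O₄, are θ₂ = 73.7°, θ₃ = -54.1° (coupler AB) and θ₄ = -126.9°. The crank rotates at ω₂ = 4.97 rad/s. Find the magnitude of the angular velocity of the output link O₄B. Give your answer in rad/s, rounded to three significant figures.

ω₂ = 4.97 rad/s
Differentiating the loop-closure r₂e^{iθ₂}+r₃e^{iθ₃}=r₁+r₄e^{iθ₄} gives r₂ω₂e^{iθ₂}+r₃ω₃e^{iθ₃}=r₄ω₄e^{iθ₄}.
Eliminating the other unknown: ω₄ = r₂ω₂ sin(θ₂−θ₃) / [r₄ sin(θ₄−θ₃)].
Numerator sine = +0.79016; denominator sine = -0.95528.
Result = 0.0447·4.97·(+0.79016) / (0.1181·(-0.95528)) = -1.556 rad/s; magnitude 1.556 rad/s.

1.56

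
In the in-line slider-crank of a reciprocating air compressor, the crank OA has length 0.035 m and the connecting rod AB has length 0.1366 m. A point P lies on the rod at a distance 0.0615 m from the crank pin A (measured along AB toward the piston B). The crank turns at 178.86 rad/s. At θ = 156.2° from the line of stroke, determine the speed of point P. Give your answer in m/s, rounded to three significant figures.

ω = 178.9 rad/s.  Crank-pin speed |V_A| = rω = 6.2601 m/s, perpendicular to OA.
Rod angle: sinφ = −(r/L) sinθ ⇒ φ = -5.935°; ω_rod = −rω cosθ/√(L²−r²sin²θ) = +42.157 rad/s.
V_P = V_A + ω_rod × AP, with AP = 0.0615 m along the rod.
Components: V_Px = −rω sinθ − a·ω_rod·sinφ = -2.2582 m/s;  V_Py = rω cosθ + a·ω_rod·cosφ = -3.149 m/s.
|V_P| = √(V_Px² + V_Py²) = 3.875 m/s.

3.87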